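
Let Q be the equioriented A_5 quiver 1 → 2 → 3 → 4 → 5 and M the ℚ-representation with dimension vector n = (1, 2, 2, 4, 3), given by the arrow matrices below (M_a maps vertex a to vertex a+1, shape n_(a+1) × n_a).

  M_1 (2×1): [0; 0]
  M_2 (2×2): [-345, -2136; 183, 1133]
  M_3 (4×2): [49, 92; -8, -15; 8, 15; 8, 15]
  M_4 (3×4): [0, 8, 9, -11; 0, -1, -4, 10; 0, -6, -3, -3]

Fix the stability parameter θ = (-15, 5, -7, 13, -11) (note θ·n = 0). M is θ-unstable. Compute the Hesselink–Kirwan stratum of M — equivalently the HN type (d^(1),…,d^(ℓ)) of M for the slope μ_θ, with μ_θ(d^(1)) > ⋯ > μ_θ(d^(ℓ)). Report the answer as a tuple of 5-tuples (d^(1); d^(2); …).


Via rank(M_{q-1}∘⋯∘M_p): M ≅ I[1,1], I[2,4], I[2,5], I[4,4], I[4,5], I[5,5].
μ_θ-semistable layers: μ^(1)=13; μ^(2)=1; μ^(3)=-1; μ^(4)=-11; μ^(5)=-15

((0, 0, 0, 2, 0); (0, 0, 0, 2, 2); (0, 2, 2, 0, 0); (0, 0, 0, 0, 1); (1, 0, 0, 0, 0))


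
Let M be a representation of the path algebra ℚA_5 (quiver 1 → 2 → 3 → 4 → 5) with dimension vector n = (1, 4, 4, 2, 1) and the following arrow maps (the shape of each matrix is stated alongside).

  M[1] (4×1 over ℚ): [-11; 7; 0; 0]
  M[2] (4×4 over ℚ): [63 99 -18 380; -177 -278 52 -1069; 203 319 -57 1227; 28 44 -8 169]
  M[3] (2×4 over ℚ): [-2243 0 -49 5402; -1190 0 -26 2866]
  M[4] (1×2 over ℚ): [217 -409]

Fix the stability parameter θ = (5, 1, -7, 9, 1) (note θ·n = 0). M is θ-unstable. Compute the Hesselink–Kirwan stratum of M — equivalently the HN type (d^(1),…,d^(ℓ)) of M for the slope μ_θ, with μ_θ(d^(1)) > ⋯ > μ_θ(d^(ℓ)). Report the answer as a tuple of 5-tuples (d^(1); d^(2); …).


Via rank(M_{q-1}∘⋯∘M_p): M ≅ I[1,3], I[2,3], I[2,4], I[2,5].
μ_θ-semistable layers: μ^(1)=9; μ^(2)=5; μ^(3)=-1/3; μ^(4)=-3

((0, 0, 0, 1, 0); (0, 0, 0, 1, 1); (1, 1, 1, 0, 0); (0, 3, 3, 0, 0))


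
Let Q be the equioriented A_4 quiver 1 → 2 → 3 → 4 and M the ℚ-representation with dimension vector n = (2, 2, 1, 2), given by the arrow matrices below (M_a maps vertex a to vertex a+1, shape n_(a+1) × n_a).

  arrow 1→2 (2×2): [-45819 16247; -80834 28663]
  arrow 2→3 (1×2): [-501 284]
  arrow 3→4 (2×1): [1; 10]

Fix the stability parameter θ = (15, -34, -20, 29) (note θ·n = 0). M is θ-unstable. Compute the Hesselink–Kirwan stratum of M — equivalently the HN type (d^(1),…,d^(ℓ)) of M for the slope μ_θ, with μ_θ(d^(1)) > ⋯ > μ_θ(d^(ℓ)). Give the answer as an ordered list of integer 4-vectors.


Interval decomposition of M: I[1,2], I[1,4], I[4,4].
HN type (ℓ=3): μ^(1)=29; μ^(2)=-19/2; μ^(3)=-13

((0, 0, 0, 2); (1, 1, 0, 0); (1, 1, 1, 0))


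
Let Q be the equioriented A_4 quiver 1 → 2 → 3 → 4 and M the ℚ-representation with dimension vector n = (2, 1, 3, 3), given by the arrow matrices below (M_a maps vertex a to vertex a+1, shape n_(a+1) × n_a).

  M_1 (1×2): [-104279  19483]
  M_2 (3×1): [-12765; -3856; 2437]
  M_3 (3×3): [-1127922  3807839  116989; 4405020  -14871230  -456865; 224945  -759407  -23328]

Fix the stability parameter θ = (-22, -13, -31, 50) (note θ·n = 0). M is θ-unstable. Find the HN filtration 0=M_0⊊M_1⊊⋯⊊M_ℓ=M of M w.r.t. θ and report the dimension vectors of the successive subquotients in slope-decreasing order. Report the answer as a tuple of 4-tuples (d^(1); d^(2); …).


Barcode: M ≅ I[1,1], I[1,4], I[3,4]^2. HN layers by μ_θ (3 steps, strictly decreasing):
  μ^(1)=50; μ^(2)=-22; μ^(3)=-31

((0, 0, 0, 3); (2, 1, 1, 0); (0, 0, 2, 0))


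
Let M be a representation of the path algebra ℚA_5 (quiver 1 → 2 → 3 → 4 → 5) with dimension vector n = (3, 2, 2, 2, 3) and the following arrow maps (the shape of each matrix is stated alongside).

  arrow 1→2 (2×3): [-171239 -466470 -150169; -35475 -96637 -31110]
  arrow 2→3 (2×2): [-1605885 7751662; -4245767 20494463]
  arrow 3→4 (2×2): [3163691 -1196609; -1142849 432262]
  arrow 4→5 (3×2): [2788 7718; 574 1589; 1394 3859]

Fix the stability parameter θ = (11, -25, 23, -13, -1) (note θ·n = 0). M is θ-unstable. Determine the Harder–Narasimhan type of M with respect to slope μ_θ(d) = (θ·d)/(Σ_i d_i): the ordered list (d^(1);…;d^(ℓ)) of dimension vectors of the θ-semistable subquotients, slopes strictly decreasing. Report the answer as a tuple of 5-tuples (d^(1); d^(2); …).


Interval decomposition of M: I[1,1], I[1,4], I[1,5], I[5,5]^2.
HN type (ℓ=5): μ^(1)=11; μ^(2)=5; μ^(3)=3; μ^(4)=-1; μ^(5)=-7

((1, 0, 0, 0, 0); (0, 0, 1, 1, 0); (0, 0, 1, 1, 1); (0, 0, 0, 0, 2); (2, 2, 0, 0, 0))


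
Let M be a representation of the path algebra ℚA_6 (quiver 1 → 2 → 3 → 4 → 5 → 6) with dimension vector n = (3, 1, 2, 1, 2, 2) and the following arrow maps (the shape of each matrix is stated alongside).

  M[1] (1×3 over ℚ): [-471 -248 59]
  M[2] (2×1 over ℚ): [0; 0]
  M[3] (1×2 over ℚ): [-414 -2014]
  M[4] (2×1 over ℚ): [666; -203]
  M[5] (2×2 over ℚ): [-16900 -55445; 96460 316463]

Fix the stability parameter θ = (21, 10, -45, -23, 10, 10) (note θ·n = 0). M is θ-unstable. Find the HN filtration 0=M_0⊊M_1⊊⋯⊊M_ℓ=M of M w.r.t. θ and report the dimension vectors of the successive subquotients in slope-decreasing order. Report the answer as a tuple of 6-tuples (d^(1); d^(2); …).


Barcode: M ≅ I[1,1]^2, I[1,2], I[3,3], I[3,6], I[5,5], I[6,6]. HN layers by μ_θ (5 steps, strictly decreasing):
  μ^(1)=21; μ^(2)=31/2; μ^(3)=10; μ^(4)=-23; μ^(5)=-45

((2, 0, 0, 0, 0, 0); (1, 1, 0, 0, 0, 0); (0, 0, 0, 0, 2, 2); (0, 0, 0, 1, 0, 0); (0, 0, 2, 0, 0, 0))


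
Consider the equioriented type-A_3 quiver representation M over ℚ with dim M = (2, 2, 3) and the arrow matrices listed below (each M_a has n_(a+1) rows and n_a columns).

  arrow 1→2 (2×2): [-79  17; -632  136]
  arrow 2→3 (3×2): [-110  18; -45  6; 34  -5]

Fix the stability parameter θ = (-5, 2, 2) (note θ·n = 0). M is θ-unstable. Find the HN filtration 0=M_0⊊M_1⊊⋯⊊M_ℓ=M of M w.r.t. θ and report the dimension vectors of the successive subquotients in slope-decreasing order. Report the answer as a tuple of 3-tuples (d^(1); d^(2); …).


Via rank(M_{q-1}∘⋯∘M_p): M ≅ I[1,1], I[1,3], I[2,3], I[3,3].
μ_θ-semistable layers: μ^(1)=2; μ^(2)=-5

((0, 2, 3); (2, 0, 0))


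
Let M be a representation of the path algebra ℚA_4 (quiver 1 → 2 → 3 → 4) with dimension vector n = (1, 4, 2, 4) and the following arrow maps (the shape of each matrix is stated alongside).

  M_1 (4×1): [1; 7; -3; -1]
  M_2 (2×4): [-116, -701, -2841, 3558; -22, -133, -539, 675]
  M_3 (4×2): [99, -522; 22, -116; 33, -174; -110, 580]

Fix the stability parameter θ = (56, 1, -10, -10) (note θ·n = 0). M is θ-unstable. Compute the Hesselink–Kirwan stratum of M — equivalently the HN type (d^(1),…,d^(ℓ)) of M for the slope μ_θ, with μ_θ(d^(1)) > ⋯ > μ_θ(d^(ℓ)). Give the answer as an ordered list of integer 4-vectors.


Barcode: M ≅ I[1,3], I[2,2]^2, I[2,4], I[4,4]^3. HN layers by μ_θ (4 steps, strictly decreasing):
  μ^(1)=47/3; μ^(2)=1; μ^(3)=-19/3; μ^(4)=-10

((1, 1, 1, 0); (0, 2, 0, 0); (0, 1, 1, 1); (0, 0, 0, 3))


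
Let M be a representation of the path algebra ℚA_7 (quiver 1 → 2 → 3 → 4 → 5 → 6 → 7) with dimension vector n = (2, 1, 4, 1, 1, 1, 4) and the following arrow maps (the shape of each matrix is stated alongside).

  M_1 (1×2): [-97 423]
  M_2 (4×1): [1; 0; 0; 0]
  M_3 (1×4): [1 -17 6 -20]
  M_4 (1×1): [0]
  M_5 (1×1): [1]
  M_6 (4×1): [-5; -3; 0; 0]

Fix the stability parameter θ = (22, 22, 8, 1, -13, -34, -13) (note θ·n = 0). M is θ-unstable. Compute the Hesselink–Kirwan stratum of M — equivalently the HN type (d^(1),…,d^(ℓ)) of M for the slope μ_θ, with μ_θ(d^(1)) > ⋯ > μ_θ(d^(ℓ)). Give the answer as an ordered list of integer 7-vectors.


Via rank(M_{q-1}∘⋯∘M_p): M ≅ I[1,1], I[1,4], I[3,3]^3, I[5,7], I[7,7]^3.
μ_θ-semistable layers: μ^(1)=22; μ^(2)=53/4; μ^(3)=8; μ^(4)=-13; μ^(5)=-47/2

((1, 0, 0, 0, 0, 0, 0); (1, 1, 1, 1, 0, 0, 0); (0, 0, 3, 0, 0, 0, 0); (0, 0, 0, 0, 0, 0, 4); (0, 0, 0, 0, 1, 1, 0))


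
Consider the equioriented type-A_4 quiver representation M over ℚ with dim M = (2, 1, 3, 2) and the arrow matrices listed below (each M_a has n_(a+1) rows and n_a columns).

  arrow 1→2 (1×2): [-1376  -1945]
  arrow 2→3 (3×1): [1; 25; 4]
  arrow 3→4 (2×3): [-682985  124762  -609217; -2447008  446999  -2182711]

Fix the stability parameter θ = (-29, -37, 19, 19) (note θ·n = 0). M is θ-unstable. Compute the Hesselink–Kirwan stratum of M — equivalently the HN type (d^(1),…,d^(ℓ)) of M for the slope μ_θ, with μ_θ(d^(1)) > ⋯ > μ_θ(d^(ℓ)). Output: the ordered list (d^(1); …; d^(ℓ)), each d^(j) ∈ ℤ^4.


Barcode: M ≅ I[1,1], I[1,4], I[3,3], I[3,4]. HN layers by μ_θ (3 steps, strictly decreasing):
  μ^(1)=19; μ^(2)=-29; μ^(3)=-33

((0, 0, 3, 2); (1, 0, 0, 0); (1, 1, 0, 0))


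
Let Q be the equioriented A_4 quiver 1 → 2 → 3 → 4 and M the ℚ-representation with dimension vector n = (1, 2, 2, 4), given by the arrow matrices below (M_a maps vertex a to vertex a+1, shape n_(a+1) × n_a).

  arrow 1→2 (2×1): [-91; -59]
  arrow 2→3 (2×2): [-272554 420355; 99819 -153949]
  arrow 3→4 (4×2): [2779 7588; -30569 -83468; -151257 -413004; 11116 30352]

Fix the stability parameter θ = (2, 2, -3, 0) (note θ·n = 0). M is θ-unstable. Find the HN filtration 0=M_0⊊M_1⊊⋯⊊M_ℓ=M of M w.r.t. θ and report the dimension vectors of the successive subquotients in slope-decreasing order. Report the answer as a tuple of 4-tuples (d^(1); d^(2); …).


Interval decomposition of M: I[1,4], I[2,3], I[4,4]^3.
HN type (ℓ=3): μ^(1)=1/4; μ^(2)=0; μ^(3)=-1/2

((1, 1, 1, 1); (0, 0, 0, 3); (0, 1, 1, 0))


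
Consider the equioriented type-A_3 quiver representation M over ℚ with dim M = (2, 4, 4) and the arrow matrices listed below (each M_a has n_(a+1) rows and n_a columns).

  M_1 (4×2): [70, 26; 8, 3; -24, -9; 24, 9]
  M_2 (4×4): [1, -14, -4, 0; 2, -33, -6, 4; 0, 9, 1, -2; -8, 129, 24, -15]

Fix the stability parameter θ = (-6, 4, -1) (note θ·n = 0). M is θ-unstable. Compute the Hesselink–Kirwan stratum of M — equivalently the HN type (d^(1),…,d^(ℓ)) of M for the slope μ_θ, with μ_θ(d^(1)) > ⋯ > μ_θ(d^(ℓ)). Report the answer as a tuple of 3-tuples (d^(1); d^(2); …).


Via rank(M_{q-1}∘⋯∘M_p): M ≅ I[1,3]^2, I[2,3]^2.
μ_θ-semistable layers: μ^(1)=3/2; μ^(2)=-6

((0, 4, 4); (2, 0, 0))


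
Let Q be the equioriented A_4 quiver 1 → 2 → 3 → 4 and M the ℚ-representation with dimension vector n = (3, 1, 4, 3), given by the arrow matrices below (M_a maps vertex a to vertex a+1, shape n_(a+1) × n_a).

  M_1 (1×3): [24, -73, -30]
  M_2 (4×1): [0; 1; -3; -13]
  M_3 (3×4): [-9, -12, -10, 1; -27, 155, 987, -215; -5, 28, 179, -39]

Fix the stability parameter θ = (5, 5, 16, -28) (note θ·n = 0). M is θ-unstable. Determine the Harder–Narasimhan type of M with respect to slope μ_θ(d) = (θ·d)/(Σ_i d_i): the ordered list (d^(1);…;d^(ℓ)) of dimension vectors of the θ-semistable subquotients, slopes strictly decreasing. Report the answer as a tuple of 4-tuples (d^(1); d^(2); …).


Via rank(M_{q-1}∘⋯∘M_p): M ≅ I[1,1]^2, I[1,4], I[3,3], I[3,4]^2.
μ_θ-semistable layers: μ^(1)=16; μ^(2)=5; μ^(3)=-1/2; μ^(4)=-6

((0, 0, 1, 0); (2, 0, 0, 0); (1, 1, 1, 1); (0, 0, 2, 2))


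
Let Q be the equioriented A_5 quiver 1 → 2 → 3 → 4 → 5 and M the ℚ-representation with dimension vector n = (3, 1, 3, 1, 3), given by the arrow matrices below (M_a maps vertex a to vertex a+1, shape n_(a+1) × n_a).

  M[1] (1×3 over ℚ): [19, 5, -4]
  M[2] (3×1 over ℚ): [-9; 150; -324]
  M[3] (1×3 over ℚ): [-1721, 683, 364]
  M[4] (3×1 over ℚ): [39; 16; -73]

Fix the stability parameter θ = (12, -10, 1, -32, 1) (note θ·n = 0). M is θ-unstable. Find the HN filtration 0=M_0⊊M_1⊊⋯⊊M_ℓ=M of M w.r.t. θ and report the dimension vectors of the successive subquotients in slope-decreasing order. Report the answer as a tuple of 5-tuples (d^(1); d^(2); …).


Barcode: M ≅ I[1,1]^2, I[1,5], I[3,3]^2, I[5,5]^2. HN layers by μ_θ (3 steps, strictly decreasing):
  μ^(1)=12; μ^(2)=1; μ^(3)=-29/4

((2, 0, 0, 0, 0); (0, 0, 2, 0, 3); (1, 1, 1, 1, 0))


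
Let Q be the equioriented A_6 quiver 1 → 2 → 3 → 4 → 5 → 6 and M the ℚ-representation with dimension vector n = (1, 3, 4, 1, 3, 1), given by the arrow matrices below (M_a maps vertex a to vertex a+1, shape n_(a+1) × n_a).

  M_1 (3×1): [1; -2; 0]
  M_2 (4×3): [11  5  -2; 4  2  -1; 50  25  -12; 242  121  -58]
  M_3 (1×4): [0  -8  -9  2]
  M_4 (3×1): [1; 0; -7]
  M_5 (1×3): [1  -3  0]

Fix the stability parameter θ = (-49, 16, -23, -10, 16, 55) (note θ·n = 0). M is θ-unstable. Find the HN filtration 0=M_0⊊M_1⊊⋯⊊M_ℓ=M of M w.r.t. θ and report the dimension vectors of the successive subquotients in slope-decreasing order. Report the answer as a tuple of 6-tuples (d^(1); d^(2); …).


Barcode: M ≅ I[1,3], I[2,3], I[2,6], I[3,3], I[5,5]^2. HN layers by μ_θ (6 steps, strictly decreasing):
  μ^(1)=55; μ^(2)=16; μ^(3)=-7/2; μ^(4)=-17/3; μ^(5)=-23; μ^(6)=-49

((0, 0, 0, 0, 0, 1); (0, 0, 0, 0, 3, 0); (0, 2, 2, 0, 0, 0); (0, 1, 1, 1, 0, 0); (0, 0, 1, 0, 0, 0); (1, 0, 0, 0, 0, 0))


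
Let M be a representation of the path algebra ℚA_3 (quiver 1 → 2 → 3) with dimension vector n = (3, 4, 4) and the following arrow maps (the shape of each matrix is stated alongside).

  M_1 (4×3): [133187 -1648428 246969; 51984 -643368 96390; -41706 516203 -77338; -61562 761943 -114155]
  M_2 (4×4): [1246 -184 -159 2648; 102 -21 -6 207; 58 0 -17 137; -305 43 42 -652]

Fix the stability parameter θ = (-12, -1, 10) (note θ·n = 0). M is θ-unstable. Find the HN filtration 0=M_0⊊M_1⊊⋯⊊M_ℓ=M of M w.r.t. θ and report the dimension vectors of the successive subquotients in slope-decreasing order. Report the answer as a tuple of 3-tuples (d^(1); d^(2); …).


Interval decomposition of M: I[1,3]^3, I[2,3].
HN type (ℓ=3): μ^(1)=10; μ^(2)=-1; μ^(3)=-12

((0, 0, 4); (0, 4, 0); (3, 0, 0))


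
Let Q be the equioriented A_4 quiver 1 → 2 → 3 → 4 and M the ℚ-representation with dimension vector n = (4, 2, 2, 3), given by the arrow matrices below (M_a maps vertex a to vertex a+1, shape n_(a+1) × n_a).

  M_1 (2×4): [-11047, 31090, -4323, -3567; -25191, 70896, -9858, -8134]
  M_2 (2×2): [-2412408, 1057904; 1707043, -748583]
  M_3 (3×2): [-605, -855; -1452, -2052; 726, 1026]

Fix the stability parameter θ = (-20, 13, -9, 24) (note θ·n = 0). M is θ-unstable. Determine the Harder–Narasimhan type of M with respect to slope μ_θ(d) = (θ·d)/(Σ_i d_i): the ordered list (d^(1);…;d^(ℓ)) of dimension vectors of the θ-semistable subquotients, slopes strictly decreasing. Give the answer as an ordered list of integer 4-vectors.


Via rank(M_{q-1}∘⋯∘M_p): M ≅ I[1,1]^2, I[1,3], I[1,4], I[4,4]^2.
μ_θ-semistable layers: μ^(1)=24; μ^(2)=2; μ^(3)=-20

((0, 0, 0, 3); (0, 2, 2, 0); (4, 0, 0, 0))


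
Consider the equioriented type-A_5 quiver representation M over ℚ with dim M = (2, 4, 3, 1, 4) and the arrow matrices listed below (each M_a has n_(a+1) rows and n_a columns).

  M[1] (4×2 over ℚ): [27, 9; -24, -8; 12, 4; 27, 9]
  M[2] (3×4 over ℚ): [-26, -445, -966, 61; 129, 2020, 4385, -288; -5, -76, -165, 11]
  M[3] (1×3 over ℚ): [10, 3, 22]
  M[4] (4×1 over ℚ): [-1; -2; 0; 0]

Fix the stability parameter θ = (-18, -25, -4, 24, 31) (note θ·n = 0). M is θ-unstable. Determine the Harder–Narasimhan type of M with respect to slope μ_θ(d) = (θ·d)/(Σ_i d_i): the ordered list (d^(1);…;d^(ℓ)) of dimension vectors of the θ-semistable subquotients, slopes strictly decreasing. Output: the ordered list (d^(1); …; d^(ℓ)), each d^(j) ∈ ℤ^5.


Barcode: M ≅ I[1,1], I[1,5], I[2,2], I[2,3]^2, I[5,5]^3. HN layers by μ_θ (6 steps, strictly decreasing):
  μ^(1)=31; μ^(2)=24; μ^(3)=-4; μ^(4)=-18; μ^(5)=-43/2; μ^(6)=-25

((0, 0, 0, 0, 4); (0, 0, 0, 1, 0); (0, 0, 3, 0, 0); (1, 0, 0, 0, 0); (1, 1, 0, 0, 0); (0, 3, 0, 0, 0))


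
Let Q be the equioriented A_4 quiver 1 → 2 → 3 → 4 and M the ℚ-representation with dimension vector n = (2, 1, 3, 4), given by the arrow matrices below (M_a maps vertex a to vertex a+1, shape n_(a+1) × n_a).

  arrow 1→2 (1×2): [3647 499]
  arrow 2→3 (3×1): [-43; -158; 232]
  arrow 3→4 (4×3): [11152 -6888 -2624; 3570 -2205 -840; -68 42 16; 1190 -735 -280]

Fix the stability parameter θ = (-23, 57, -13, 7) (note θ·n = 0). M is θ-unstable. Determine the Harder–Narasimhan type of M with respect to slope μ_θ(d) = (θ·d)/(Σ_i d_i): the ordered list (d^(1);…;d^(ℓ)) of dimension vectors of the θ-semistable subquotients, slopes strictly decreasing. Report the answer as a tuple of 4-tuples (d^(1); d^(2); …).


Via rank(M_{q-1}∘⋯∘M_p): M ≅ I[1,1], I[1,3], I[3,3], I[3,4], I[4,4]^3.
μ_θ-semistable layers: μ^(1)=22; μ^(2)=7; μ^(3)=-13; μ^(4)=-23

((0, 1, 1, 0); (0, 0, 0, 4); (0, 0, 2, 0); (2, 0, 0, 0))


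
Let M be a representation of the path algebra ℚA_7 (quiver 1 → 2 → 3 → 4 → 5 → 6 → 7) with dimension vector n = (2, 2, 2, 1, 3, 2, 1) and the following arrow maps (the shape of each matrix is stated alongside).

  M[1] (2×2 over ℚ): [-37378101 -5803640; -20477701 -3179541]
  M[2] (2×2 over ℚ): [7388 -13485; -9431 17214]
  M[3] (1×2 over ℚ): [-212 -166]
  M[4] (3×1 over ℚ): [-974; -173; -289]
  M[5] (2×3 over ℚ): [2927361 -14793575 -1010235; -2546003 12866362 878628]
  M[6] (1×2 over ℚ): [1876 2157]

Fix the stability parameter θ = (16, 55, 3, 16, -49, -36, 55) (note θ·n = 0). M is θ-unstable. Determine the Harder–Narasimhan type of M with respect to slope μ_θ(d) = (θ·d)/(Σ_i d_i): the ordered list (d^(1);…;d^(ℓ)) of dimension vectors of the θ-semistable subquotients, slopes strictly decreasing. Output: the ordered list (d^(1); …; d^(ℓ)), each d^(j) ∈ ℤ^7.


Via rank(M_{q-1}∘⋯∘M_p): M ≅ I[1,3], I[1,7], I[5,5], I[5,6].
μ_θ-semistable layers: μ^(1)=55; μ^(2)=29; μ^(3)=16; μ^(4)=5/6; μ^(5)=-36; μ^(6)=-49

((0, 0, 0, 0, 0, 0, 1); (0, 1, 1, 0, 0, 0, 0); (1, 0, 0, 0, 0, 0, 0); (1, 1, 1, 1, 1, 1, 0); (0, 0, 0, 0, 0, 1, 0); (0, 0, 0, 0, 2, 0, 0))


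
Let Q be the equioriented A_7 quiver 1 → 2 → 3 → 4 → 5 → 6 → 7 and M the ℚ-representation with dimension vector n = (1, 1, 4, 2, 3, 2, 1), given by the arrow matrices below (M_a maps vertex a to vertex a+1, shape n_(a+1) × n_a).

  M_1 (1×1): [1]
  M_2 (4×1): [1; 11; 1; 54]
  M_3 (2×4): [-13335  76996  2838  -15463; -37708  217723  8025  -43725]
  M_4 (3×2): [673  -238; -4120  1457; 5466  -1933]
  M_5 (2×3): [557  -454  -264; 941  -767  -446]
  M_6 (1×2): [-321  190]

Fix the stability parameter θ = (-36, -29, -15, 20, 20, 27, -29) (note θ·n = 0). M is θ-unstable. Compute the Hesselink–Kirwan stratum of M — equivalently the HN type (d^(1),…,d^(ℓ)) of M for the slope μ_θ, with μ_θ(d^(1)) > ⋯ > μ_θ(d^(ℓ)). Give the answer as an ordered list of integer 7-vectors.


Barcode: M ≅ I[1,7], I[3,3]^2, I[3,6], I[5,5]. HN layers by μ_θ (6 steps, strictly decreasing):
  μ^(1)=27; μ^(2)=20; μ^(3)=19/2; μ^(4)=-15; μ^(5)=-29; μ^(6)=-36

((0, 0, 0, 0, 0, 1, 0); (0, 0, 0, 1, 2, 0, 0); (0, 0, 0, 1, 1, 1, 1); (0, 0, 4, 0, 0, 0, 0); (0, 1, 0, 0, 0, 0, 0); (1, 0, 0, 0, 0, 0, 0))


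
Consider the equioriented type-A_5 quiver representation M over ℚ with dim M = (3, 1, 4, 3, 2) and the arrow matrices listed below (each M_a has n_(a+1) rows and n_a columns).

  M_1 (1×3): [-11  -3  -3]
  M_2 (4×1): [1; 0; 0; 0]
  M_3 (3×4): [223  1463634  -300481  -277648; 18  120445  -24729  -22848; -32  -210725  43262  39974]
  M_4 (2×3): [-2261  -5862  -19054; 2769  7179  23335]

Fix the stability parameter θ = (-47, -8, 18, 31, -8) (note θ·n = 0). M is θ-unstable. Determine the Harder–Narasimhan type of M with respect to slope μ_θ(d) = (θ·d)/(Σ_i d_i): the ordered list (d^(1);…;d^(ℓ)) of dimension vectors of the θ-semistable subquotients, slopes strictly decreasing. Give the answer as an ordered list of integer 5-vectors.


Via rank(M_{q-1}∘⋯∘M_p): M ≅ I[1,1]^2, I[1,5], I[3,3], I[3,4], I[3,5].
μ_θ-semistable layers: μ^(1)=31; μ^(2)=18; μ^(3)=41/3; μ^(4)=-8; μ^(5)=-47

((0, 0, 0, 1, 0); (0, 0, 2, 0, 0); (0, 0, 2, 2, 2); (0, 1, 0, 0, 0); (3, 0, 0, 0, 0))


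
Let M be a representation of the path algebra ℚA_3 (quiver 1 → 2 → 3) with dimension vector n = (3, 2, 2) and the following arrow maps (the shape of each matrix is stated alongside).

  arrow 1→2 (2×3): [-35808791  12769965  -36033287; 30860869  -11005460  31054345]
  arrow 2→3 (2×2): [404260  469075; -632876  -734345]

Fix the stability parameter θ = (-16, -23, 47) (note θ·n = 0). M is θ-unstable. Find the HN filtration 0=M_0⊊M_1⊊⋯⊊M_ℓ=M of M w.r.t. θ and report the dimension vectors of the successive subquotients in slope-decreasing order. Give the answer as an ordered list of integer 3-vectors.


Via rank(M_{q-1}∘⋯∘M_p): M ≅ I[1,1], I[1,2], I[1,3], I[3,3].
μ_θ-semistable layers: μ^(1)=47; μ^(2)=-16; μ^(3)=-39/2

((0, 0, 2); (1, 0, 0); (2, 2, 0))


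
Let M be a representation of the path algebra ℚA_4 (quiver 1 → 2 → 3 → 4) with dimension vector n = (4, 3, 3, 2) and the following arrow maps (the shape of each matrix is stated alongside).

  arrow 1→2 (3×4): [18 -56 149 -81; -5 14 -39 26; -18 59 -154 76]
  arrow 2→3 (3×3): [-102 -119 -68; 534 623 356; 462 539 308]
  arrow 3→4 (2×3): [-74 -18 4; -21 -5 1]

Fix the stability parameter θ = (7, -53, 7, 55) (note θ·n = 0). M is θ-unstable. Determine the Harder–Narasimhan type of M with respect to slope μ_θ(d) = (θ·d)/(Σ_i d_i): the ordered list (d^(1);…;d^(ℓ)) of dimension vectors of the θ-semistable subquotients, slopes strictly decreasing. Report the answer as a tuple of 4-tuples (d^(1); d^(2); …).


Interval decomposition of M: I[1,1], I[1,2]^2, I[1,4], I[3,3], I[3,4].
HN type (ℓ=3): μ^(1)=55; μ^(2)=7; μ^(3)=-23

((0, 0, 0, 2); (1, 0, 3, 0); (3, 3, 0, 0))


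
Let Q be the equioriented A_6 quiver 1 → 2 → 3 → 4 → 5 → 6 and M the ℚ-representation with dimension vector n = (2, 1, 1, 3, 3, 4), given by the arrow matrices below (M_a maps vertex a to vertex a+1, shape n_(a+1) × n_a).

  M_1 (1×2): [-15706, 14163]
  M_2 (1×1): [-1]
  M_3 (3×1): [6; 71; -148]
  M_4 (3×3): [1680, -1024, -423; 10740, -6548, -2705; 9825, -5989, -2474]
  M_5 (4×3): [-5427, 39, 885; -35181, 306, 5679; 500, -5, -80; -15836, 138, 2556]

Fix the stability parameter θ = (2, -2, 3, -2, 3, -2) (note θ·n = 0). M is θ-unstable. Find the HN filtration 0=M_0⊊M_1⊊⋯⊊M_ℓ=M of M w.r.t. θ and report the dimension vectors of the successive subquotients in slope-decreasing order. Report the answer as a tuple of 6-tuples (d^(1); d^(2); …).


Barcode: M ≅ I[1,1], I[1,6], I[4,4], I[4,6], I[5,5], I[6,6]^2. HN layers by μ_θ (5 steps, strictly decreasing):
  μ^(1)=3; μ^(2)=2; μ^(3)=1/2; μ^(4)=0; μ^(5)=-2

((0, 0, 0, 0, 1, 0); (1, 0, 0, 0, 0, 0); (0, 0, 1, 1, 2, 2); (1, 1, 0, 0, 0, 0); (0, 0, 0, 2, 0, 2))


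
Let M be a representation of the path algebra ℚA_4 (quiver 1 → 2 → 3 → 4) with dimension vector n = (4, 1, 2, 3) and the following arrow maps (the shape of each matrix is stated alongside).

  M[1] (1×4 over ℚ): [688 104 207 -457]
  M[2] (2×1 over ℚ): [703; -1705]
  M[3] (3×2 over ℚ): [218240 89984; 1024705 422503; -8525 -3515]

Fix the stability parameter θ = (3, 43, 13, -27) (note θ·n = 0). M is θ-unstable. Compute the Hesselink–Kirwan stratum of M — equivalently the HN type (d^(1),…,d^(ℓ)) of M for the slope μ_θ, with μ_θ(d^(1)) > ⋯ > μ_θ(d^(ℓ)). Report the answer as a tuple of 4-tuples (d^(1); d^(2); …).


Barcode: M ≅ I[1,1]^3, I[1,3], I[3,4], I[4,4]^2. HN layers by μ_θ (4 steps, strictly decreasing):
  μ^(1)=28; μ^(2)=3; μ^(3)=-7; μ^(4)=-27

((0, 1, 1, 0); (4, 0, 0, 0); (0, 0, 1, 1); (0, 0, 0, 2))


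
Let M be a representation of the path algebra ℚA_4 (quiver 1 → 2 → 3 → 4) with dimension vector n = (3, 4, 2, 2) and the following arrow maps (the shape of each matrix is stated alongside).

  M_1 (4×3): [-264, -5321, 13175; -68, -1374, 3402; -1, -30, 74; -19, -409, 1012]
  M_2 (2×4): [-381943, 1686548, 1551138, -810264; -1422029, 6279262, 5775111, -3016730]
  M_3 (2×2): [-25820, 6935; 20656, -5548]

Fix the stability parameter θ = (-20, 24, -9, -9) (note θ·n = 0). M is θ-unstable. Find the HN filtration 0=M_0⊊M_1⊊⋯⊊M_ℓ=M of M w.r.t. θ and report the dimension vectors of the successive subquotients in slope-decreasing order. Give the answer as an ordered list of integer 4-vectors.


Barcode: M ≅ I[1,2], I[1,3], I[1,4], I[2,2], I[4,4]. HN layers by μ_θ (5 steps, strictly decreasing):
  μ^(1)=24; μ^(2)=15/2; μ^(3)=2; μ^(4)=-9; μ^(5)=-20

((0, 2, 0, 0); (0, 1, 1, 0); (0, 1, 1, 1); (0, 0, 0, 1); (3, 0, 0, 0))


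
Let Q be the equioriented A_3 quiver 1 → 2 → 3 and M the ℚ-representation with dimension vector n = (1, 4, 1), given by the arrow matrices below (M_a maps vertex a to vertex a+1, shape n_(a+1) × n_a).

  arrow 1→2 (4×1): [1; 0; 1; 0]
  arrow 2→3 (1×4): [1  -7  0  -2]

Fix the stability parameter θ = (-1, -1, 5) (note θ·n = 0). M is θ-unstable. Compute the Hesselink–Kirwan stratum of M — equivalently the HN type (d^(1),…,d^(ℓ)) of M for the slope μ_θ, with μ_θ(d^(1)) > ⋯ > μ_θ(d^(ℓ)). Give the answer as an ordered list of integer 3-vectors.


Interval decomposition of M: I[1,3], I[2,2]^3.
HN type (ℓ=2): μ^(1)=5; μ^(2)=-1

((0, 0, 1); (1, 4, 0))


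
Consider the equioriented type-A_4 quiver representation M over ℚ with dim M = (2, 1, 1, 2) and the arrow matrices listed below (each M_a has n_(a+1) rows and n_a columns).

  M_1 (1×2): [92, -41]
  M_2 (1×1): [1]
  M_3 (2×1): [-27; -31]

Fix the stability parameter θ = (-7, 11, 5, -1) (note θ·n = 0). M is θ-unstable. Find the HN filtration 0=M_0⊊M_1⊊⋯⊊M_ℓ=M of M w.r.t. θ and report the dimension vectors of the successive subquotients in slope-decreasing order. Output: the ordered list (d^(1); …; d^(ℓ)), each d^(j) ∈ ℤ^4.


Interval decomposition of M: I[1,1], I[1,4], I[4,4].
HN type (ℓ=3): μ^(1)=5; μ^(2)=-1; μ^(3)=-7

((0, 1, 1, 1); (0, 0, 0, 1); (2, 0, 0, 0))


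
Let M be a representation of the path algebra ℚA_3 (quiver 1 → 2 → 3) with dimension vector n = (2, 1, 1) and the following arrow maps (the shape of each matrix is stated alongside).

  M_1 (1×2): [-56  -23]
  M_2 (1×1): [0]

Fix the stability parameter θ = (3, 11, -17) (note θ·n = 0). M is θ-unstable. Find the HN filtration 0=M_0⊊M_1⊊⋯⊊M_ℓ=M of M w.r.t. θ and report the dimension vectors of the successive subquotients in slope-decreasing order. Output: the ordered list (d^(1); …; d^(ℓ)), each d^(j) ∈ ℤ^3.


Interval decomposition of M: I[1,1], I[1,2], I[3,3].
HN type (ℓ=3): μ^(1)=11; μ^(2)=3; μ^(3)=-17

((0, 1, 0); (2, 0, 0); (0, 0, 1))


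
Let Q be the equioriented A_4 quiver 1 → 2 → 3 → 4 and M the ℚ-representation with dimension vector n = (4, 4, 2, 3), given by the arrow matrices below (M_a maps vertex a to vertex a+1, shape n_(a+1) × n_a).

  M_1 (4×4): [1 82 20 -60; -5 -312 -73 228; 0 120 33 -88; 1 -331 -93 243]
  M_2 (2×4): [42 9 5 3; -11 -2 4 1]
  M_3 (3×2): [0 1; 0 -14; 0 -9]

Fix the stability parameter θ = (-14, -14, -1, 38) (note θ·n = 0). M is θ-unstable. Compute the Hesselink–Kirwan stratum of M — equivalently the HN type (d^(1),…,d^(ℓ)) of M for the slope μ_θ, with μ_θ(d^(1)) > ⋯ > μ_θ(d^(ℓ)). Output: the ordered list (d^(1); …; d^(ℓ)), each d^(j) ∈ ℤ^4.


Via rank(M_{q-1}∘⋯∘M_p): M ≅ I[1,2]^2, I[1,3], I[1,4], I[4,4]^2.
μ_θ-semistable layers: μ^(1)=38; μ^(2)=-1; μ^(3)=-14

((0, 0, 0, 3); (0, 0, 2, 0); (4, 4, 0, 0))


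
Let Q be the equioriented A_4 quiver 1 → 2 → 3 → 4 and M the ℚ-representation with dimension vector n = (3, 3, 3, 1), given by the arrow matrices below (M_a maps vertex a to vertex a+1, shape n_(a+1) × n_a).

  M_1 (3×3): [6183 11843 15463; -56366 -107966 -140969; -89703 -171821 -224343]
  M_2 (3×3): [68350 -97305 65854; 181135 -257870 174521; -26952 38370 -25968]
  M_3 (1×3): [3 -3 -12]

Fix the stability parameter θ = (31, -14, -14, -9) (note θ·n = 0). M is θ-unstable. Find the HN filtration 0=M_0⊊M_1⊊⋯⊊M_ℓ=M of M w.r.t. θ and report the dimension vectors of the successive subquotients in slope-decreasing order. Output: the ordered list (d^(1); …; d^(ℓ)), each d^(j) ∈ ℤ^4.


Via rank(M_{q-1}∘⋯∘M_p): M ≅ I[1,2], I[1,3], I[1,4], I[3,3].
μ_θ-semistable layers: μ^(1)=17/2; μ^(2)=1; μ^(3)=-3/2; μ^(4)=-14

((1, 1, 0, 0); (1, 1, 1, 0); (1, 1, 1, 1); (0, 0, 1, 0))


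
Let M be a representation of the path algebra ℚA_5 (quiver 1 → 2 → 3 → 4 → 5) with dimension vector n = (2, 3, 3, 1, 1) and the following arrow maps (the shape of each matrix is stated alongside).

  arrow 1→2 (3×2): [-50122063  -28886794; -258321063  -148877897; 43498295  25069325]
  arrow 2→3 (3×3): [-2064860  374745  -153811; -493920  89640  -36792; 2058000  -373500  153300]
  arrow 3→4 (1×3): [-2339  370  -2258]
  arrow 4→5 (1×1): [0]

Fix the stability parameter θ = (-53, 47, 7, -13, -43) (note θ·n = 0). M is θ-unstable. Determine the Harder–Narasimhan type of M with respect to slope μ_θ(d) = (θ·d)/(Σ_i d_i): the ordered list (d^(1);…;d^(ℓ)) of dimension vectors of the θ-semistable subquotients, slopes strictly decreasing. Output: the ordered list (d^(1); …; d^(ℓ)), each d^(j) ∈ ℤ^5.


Via rank(M_{q-1}∘⋯∘M_p): M ≅ I[1,2]^2, I[2,4], I[3,3]^2, I[5,5].
μ_θ-semistable layers: μ^(1)=47; μ^(2)=41/3; μ^(3)=7; μ^(4)=-43; μ^(5)=-53

((0, 2, 0, 0, 0); (0, 1, 1, 1, 0); (0, 0, 2, 0, 0); (0, 0, 0, 0, 1); (2, 0, 0, 0, 0))


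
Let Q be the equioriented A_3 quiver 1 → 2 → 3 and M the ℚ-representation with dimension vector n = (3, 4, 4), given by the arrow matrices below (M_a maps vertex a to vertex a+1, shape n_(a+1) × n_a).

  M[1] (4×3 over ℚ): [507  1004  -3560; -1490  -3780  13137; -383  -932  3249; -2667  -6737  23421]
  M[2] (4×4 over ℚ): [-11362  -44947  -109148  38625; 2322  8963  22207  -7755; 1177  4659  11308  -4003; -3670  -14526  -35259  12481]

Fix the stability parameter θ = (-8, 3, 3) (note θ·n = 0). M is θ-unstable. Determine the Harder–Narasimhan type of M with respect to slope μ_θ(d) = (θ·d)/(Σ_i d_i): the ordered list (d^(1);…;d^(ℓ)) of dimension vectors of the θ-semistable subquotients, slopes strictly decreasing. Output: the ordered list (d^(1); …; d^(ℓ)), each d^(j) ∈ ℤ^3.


Interval decomposition of M: I[1,3]^3, I[2,3].
HN type (ℓ=2): μ^(1)=3; μ^(2)=-8

((0, 4, 4); (3, 0, 0))


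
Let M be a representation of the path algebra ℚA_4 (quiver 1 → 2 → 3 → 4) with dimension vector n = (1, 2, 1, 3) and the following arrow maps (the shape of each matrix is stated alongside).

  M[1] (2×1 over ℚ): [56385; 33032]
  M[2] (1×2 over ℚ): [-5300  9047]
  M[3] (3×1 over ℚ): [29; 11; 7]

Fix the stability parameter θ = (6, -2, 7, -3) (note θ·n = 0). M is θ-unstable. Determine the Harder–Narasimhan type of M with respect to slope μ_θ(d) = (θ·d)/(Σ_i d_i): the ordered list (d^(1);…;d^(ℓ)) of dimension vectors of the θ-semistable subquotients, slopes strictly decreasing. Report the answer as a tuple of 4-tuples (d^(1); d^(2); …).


Interval decomposition of M: I[1,4], I[2,2], I[4,4]^2.
HN type (ℓ=3): μ^(1)=2; μ^(2)=-2; μ^(3)=-3

((1, 1, 1, 1); (0, 1, 0, 0); (0, 0, 0, 2))


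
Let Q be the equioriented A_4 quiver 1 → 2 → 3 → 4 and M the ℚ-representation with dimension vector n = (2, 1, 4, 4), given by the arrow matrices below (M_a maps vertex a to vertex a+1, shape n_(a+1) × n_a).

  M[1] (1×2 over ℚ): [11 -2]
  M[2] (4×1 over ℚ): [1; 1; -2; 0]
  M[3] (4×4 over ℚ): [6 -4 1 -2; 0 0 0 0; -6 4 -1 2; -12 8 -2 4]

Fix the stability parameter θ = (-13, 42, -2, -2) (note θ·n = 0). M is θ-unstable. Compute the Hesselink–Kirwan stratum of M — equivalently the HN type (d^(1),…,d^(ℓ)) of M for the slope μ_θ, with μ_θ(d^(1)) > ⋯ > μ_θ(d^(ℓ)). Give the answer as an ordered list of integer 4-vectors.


Via rank(M_{q-1}∘⋯∘M_p): M ≅ I[1,1], I[1,3], I[3,3]^2, I[3,4], I[4,4]^3.
μ_θ-semistable layers: μ^(1)=20; μ^(2)=-2; μ^(3)=-13

((0, 1, 1, 0); (0, 0, 3, 4); (2, 0, 0, 0))


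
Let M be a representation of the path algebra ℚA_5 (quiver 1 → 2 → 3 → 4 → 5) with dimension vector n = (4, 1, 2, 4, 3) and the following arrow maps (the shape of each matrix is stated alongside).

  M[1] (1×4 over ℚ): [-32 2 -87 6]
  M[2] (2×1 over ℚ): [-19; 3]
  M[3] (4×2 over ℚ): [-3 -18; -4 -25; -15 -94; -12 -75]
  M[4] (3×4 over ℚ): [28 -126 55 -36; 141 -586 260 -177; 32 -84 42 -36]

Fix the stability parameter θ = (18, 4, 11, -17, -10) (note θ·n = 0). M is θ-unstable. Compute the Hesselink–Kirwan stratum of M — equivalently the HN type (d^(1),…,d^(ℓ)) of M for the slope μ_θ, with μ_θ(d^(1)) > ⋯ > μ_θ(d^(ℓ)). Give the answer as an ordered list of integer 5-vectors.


Via rank(M_{q-1}∘⋯∘M_p): M ≅ I[1,1]^3, I[1,5], I[3,5], I[4,4], I[4,5].
μ_θ-semistable layers: μ^(1)=18; μ^(2)=6/5; μ^(3)=-16/3; μ^(4)=-10; μ^(5)=-17

((3, 0, 0, 0, 0); (1, 1, 1, 1, 1); (0, 0, 1, 1, 1); (0, 0, 0, 0, 1); (0, 0, 0, 2, 0))


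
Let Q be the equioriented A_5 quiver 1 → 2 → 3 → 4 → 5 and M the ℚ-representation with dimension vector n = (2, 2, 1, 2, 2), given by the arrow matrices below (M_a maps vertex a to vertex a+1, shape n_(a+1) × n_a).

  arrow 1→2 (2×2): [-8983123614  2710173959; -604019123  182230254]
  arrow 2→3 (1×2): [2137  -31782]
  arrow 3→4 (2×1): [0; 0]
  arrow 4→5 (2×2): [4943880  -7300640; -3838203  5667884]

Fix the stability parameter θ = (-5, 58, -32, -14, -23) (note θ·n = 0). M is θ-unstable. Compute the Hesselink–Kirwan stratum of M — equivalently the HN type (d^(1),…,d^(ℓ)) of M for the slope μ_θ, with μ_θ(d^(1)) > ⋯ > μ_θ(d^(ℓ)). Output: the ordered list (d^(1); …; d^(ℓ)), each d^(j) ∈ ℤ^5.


Via rank(M_{q-1}∘⋯∘M_p): M ≅ I[1,2], I[1,3], I[4,4], I[4,5], I[5,5].
μ_θ-semistable layers: μ^(1)=58; μ^(2)=13; μ^(3)=-5; μ^(4)=-14; μ^(5)=-37/2; μ^(6)=-23

((0, 1, 0, 0, 0); (0, 1, 1, 0, 0); (2, 0, 0, 0, 0); (0, 0, 0, 1, 0); (0, 0, 0, 1, 1); (0, 0, 0, 0, 1))


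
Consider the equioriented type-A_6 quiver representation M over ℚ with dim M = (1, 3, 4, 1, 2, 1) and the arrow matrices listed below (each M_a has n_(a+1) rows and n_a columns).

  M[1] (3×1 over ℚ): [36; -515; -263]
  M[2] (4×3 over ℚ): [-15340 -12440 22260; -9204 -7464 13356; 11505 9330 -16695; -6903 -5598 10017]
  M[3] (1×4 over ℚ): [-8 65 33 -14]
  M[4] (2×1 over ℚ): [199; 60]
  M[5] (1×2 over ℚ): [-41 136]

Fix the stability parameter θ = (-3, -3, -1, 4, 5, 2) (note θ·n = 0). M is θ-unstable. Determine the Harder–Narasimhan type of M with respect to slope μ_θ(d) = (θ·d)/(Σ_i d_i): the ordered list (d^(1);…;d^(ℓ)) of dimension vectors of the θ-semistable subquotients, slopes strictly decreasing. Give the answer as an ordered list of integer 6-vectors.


Barcode: M ≅ I[1,6], I[2,2]^2, I[3,3]^3, I[5,5]. HN layers by μ_θ (4 steps, strictly decreasing):
  μ^(1)=5; μ^(2)=11/3; μ^(3)=-1; μ^(4)=-3

((0, 0, 0, 0, 1, 0); (0, 0, 0, 1, 1, 1); (0, 0, 4, 0, 0, 0); (1, 3, 0, 0, 0, 0))


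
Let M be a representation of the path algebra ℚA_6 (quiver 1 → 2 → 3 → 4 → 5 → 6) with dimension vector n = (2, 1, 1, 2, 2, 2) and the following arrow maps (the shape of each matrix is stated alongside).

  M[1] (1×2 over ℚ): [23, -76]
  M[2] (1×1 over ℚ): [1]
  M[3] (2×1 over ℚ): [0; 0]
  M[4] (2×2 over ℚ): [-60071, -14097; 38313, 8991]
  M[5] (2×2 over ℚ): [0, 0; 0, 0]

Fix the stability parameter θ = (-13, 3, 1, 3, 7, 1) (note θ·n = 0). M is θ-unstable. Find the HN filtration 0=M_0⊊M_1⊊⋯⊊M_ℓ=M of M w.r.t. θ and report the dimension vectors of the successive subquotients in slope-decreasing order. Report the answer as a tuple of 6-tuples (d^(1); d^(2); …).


Interval decomposition of M: I[1,1], I[1,3], I[4,4], I[4,5], I[5,5], I[6,6]^2.
HN type (ℓ=5): μ^(1)=7; μ^(2)=3; μ^(3)=2; μ^(4)=1; μ^(5)=-13

((0, 0, 0, 0, 2, 0); (0, 0, 0, 2, 0, 0); (0, 1, 1, 0, 0, 0); (0, 0, 0, 0, 0, 2); (2, 0, 0, 0, 0, 0))


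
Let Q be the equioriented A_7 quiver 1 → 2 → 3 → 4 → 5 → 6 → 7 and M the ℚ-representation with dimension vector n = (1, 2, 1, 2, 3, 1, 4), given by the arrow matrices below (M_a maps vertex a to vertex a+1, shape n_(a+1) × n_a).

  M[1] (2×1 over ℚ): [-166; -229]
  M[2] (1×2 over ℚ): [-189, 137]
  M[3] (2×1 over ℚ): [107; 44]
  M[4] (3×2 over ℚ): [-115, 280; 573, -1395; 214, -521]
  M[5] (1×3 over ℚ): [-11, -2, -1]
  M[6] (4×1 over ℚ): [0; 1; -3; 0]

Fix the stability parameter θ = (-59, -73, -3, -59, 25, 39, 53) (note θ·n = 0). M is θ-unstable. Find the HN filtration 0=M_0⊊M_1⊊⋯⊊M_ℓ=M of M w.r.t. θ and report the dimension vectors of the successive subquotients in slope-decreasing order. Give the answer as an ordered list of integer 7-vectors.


Interval decomposition of M: I[1,7], I[2,2], I[4,5], I[5,5], I[7,7]^3.
HN type (ℓ=7): μ^(1)=53; μ^(2)=39; μ^(3)=25; μ^(4)=-31; μ^(5)=-59; μ^(6)=-66; μ^(7)=-73

((0, 0, 0, 0, 0, 0, 4); (0, 0, 0, 0, 0, 1, 0); (0, 0, 0, 0, 3, 0, 0); (0, 0, 1, 1, 0, 0, 0); (0, 0, 0, 1, 0, 0, 0); (1, 1, 0, 0, 0, 0, 0); (0, 1, 0, 0, 0, 0, 0))


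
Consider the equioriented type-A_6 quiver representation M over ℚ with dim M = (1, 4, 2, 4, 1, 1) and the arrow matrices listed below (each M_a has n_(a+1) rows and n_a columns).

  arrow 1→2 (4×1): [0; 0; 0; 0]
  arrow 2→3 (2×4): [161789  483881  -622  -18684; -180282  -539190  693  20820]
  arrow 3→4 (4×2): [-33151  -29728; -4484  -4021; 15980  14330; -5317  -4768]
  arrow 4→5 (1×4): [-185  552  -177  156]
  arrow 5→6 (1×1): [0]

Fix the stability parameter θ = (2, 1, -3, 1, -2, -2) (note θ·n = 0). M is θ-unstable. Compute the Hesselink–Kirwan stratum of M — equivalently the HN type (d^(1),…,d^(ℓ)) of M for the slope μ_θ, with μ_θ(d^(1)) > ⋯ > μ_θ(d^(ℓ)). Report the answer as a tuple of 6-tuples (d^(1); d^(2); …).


Interval decomposition of M: I[1,1], I[2,2]^2, I[2,4], I[2,5], I[4,4]^2, I[6,6].
HN type (ℓ=5): μ^(1)=2; μ^(2)=1; μ^(3)=-1/2; μ^(4)=-1; μ^(5)=-2

((1, 0, 0, 0, 0, 0); (0, 2, 0, 3, 0, 0); (0, 0, 0, 1, 1, 0); (0, 2, 2, 0, 0, 0); (0, 0, 0, 0, 0, 1))


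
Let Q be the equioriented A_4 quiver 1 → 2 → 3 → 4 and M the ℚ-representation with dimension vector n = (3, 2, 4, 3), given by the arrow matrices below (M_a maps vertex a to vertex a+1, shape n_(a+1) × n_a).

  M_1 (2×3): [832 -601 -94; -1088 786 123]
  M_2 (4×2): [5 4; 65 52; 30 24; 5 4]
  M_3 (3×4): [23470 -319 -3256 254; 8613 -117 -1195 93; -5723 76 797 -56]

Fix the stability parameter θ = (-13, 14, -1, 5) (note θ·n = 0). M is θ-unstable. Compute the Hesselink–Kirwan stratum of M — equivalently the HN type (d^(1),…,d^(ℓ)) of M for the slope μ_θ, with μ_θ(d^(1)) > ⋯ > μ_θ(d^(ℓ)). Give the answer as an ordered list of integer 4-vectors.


Barcode: M ≅ I[1,1], I[1,2], I[1,4], I[3,3], I[3,4]^2. HN layers by μ_θ (5 steps, strictly decreasing):
  μ^(1)=14; μ^(2)=6; μ^(3)=5; μ^(4)=-1; μ^(5)=-13

((0, 1, 0, 0); (0, 1, 1, 1); (0, 0, 0, 2); (0, 0, 3, 0); (3, 0, 0, 0))


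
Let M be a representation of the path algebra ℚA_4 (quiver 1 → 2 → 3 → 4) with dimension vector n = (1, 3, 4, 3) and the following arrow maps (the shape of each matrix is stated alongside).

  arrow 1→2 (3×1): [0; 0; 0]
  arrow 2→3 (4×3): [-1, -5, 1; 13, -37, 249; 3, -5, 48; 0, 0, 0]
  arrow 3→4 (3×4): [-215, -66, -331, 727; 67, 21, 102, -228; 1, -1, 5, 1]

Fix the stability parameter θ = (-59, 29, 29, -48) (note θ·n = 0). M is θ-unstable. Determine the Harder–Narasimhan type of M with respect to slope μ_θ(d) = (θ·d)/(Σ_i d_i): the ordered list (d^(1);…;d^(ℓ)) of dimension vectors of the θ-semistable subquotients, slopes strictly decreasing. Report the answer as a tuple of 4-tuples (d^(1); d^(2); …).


Via rank(M_{q-1}∘⋯∘M_p): M ≅ I[1,1], I[2,4]^3, I[3,3].
μ_θ-semistable layers: μ^(1)=29; μ^(2)=10/3; μ^(3)=-59

((0, 0, 1, 0); (0, 3, 3, 3); (1, 0, 0, 0))
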